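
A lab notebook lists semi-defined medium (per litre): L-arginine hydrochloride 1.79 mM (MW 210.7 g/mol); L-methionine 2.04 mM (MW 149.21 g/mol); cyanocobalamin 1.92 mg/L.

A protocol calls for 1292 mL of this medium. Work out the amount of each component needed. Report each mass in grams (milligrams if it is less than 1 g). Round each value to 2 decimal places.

L-arginine hydrochloride 487.28 mg; L-methionine 393.27 mg; cyanocobalamin 2.48 mg

Target volume = 1292 mL = 1.292 L.
L-arginine hydrochloride: 1.79 mmol/L × 210.7 mg/mmol × 1.292 L = 487.28 mg
L-methionine: 2.04 mmol/L × 149.21 mg/mmol × 1.292 L = 393.27 mg
cyanocobalamin: 1.92 mg/L × 1.292 L = 2.48 mg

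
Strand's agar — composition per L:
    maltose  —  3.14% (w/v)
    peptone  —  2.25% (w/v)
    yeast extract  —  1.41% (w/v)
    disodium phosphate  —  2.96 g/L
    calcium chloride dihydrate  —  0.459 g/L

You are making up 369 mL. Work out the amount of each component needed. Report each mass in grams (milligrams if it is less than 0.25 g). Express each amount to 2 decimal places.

Working volume: 369 mL = 0.369 L.
maltose: 3.14% w/v = 31.4 g/L → 31.4 × 0.369 L = 11.59 g
peptone: 2.25 g per 100 mL × 369 mL ÷ 100 = 8.30 g
yeast extract: 1.41 g per 100 mL × 369 mL ÷ 100 = 5.20 g
disodium phosphate: 2.96 g/L × 0.369 L = 1.09 g
calcium chloride dihydrate: 0.459 g/L × 0.369 L = 0.169371 g = 169.37 mg

maltose 11.59 g; peptone 8.30 g; yeast extract 5.20 g; disodium phosphate 1.09 g; calcium chloride dihydrate 169.37 mg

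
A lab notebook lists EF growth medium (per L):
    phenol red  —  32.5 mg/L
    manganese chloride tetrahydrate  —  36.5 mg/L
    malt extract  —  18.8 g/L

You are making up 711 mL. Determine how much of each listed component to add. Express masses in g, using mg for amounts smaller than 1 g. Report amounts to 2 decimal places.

phenol red 23.11 mg; manganese chloride tetrahydrate 25.95 mg; malt extract 13.37 g

Working volume: 711 mL = 0.711 L.
phenol red: 32.5 mg/L × 0.711 L = 23.11 mg
manganese chloride tetrahydrate: 36.5 mg/L × 0.711 L = 25.95 mg
malt extract: 18.8 g/L × 0.711 L = 13.37 g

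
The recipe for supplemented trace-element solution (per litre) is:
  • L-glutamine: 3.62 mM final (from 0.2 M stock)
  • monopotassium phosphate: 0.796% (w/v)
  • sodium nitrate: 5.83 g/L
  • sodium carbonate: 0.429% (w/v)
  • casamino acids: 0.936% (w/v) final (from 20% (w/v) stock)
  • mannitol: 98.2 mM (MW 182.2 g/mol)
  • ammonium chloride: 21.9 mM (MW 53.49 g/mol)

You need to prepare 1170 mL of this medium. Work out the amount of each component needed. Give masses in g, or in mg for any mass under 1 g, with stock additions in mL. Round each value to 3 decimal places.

L-glutamine 21.177 mL; monopotassium phosphate 9.313 g; sodium nitrate 6.821 g; sodium carbonate 5.019 g; casamino acids 54.756 mL; mannitol 20.934 g; ammonium chloride 1.371 g

Target volume = 1170 mL = 1.17 L.
L-glutamine: dilute stock: 3.62 mM × 1170 mL ÷ 200 mM = 21.177 mL
monopotassium phosphate: 0.796 g per 100 mL × 1170 mL ÷ 100 = 9.313 g
sodium nitrate: 5.83 g/L × 1.17 L = 6.821 g
sodium carbonate: 0.429% w/v = 4.29 g/L → 4.29 × 1.17 L = 5.019 g
casamino acids: V = C2·V2/C1 = 0.936% ÷ 20% × 1170 mL = 54.756 mL
mannitol: 98.2 mmol/L × 182.2 g/mol × 1.17 L ÷ 1000 = 20.934 g
ammonium chloride: 21.9 mmol/L × 53.49 g/mol × 1.17 L ÷ 1000 = 1.371 g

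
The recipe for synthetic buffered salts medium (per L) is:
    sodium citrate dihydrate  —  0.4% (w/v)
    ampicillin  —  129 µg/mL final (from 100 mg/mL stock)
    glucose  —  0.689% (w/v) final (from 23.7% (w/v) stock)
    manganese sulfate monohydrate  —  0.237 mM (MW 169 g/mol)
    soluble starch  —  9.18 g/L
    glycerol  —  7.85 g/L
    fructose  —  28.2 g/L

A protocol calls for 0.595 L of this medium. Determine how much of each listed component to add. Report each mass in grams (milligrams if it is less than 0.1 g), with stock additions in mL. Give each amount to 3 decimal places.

sodium citrate dihydrate 2.380 g; ampicillin 0.768 mL; glucose 17.298 mL; manganese sulfate monohydrate 23.832 mg; soluble starch 5.462 g; glycerol 4.671 g; fructose 16.779 g

Working volume: 0.595 L.
sodium citrate dihydrate: 0.4 g per 100 mL × 595 mL ÷ 100 = 2.380 g
ampicillin: V = C2·V2/C1 = 129 µg/mL × 595 mL ÷ 100000 µg/mL = 0.768 mL
glucose: C1V1 = C2V2 → 0.689% ÷ 23.7% × 595 mL = 17.298 mL
manganese sulfate monohydrate: 0.237 mmol/L × 169 mg/mmol × 0.595 L = 23.832 mg
soluble starch: 9.18 g/L × 0.595 L = 5.462 g
glycerol: 7.85 g/L × 0.595 L = 4.671 g
fructose: 28.2 g/L × 0.595 L = 16.779 g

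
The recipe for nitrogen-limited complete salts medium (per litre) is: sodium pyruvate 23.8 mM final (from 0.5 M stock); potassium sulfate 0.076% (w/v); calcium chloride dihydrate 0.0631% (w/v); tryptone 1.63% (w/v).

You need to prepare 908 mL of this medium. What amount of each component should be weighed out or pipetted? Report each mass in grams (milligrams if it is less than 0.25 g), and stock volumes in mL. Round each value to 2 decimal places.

Working volume: 908 mL = 0.908 L.
sodium pyruvate: V = C2·V2/C1 = 23.8 mM × 908 mL ÷ 500 mM = 43.22 mL
potassium sulfate: 0.076 g per 100 mL × 908 mL ÷ 100 = 0.69 g
calcium chloride dihydrate: 0.0631 g per 100 mL × 908 mL ÷ 100 = 0.57 g
tryptone: 1.63 g per 100 mL × 908 mL ÷ 100 = 14.80 g

sodium pyruvate 43.22 mL; potassium sulfate 0.69 g; calcium chloride dihydrate 0.57 g; tryptone 14.80 g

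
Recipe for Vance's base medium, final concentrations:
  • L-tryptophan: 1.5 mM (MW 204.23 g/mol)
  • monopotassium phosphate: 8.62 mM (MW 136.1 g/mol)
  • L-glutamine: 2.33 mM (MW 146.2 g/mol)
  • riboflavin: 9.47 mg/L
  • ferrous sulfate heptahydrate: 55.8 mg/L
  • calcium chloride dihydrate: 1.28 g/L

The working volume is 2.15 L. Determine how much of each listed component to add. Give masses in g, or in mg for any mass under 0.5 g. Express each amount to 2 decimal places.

L-tryptophan 0.66 g; monopotassium phosphate 2.52 g; L-glutamine 0.73 g; riboflavin 20.36 mg; ferrous sulfate heptahydrate 119.97 mg; calcium chloride dihydrate 2.75 g

Scale factor relative to 1 L: 2.15.
L-tryptophan: 1.5 mmol/L × 204.23 g/mol × 2.15 L ÷ 1000 = 0.66 g
monopotassium phosphate: 8.62 mmol/L × 136.1 g/mol × 2.15 L ÷ 1000 = 2.52 g
L-glutamine: 2.33 mmol/L × 146.2 g/mol × 2.15 L ÷ 1000 = 0.73 g
riboflavin: 9.47 mg/L × 2.15 L = 20.36 mg
ferrous sulfate heptahydrate: 55.8 mg/L × 2.15 L = 119.97 mg
calcium chloride dihydrate: 1.28 g/L × 2.15 L = 2.75 g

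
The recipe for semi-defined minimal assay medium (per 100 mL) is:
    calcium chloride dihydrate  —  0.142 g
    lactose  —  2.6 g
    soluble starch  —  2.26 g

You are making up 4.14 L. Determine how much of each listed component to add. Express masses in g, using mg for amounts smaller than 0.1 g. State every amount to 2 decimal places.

Ratio of target to recipe volume: 4140 / 100 = 41.4.
calcium chloride dihydrate: 0.142 g × (4140 mL / 100 mL) = 5.88 g
lactose: 2.6 g × (4140 mL / 100 mL) = 107.64 g
soluble starch: 2.26 g × (4140 mL / 100 mL) = 93.56 g

calcium chloride dihydrate 5.88 g; lactose 107.64 g; soluble starch 93.56 g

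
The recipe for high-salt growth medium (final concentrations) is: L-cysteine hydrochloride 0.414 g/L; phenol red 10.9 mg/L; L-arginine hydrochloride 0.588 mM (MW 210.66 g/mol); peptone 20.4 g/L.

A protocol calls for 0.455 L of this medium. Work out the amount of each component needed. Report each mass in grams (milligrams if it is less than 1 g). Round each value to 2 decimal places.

L-cysteine hydrochloride 188.37 mg; phenol red 4.96 mg; L-arginine hydrochloride 56.36 mg; peptone 9.28 g

Working volume: 0.455 L.
L-cysteine hydrochloride: 0.414 g/L × 0.455 L = 0.18837 g = 188.37 mg
phenol red: 10.9 mg/L × 0.455 L = 4.96 mg
L-arginine hydrochloride: 0.588 mmol/L × 210.66 mg/mmol × 0.455 L = 56.36 mg
peptone: 20.4 g/L × 0.455 L = 9.28 g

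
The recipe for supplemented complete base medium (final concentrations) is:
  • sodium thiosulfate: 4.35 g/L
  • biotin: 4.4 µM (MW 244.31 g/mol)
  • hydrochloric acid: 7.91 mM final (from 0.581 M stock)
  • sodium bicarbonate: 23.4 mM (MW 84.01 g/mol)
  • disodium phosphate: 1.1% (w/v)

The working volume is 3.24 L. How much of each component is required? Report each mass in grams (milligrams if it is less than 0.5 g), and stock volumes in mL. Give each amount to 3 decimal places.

sodium thiosulfate 14.094 g; biotin 3.483 mg; hydrochloric acid 44.111 mL; sodium bicarbonate 6.369 g; disodium phosphate 35.640 g

Scale factor relative to 1 L: 3.24.
sodium thiosulfate: 4.35 g/L × 3.24 L = 14.094 g
biotin: 4.4 µmol/L × 244.31 g/mol × 3.24 L ÷ 1000 = 3.483 mg
hydrochloric acid: C1V1 = C2V2 → 7.91 mM × 3240 mL ÷ 581 mM = 44.111 mL
sodium bicarbonate: 23.4 mmol/L × 84.01 g/mol × 3.24 L ÷ 1000 = 6.369 g
disodium phosphate: 1.1% w/v = 11 g/L → 11 × 3.24 L = 35.640 g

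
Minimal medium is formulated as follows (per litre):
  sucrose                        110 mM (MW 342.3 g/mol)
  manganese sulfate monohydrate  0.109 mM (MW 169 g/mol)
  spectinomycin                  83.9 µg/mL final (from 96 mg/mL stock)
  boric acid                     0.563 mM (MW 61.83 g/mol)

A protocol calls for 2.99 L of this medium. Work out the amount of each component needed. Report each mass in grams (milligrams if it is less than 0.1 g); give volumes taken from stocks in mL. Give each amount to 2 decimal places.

Scale factor relative to 1 L: 2.99.
sucrose: 110 mmol/L × 342.3 g/mol × 2.99 L ÷ 1000 = 112.58 g
manganese sulfate monohydrate: 0.109 mmol/L × 169 mg/mmol × 2.99 L = 55.08 mg
spectinomycin: V = C2·V2/C1 = 83.9 µg/mL × 2990 mL ÷ 96000 µg/mL = 2.61 mL
boric acid: 0.563 mmol/L × 61.83 g/mol × 2.99 L ÷ 1000 = 0.10 g

sucrose 112.58 g; manganese sulfate monohydrate 55.08 mg; spectinomycin 2.61 mL; boric acid 0.10 g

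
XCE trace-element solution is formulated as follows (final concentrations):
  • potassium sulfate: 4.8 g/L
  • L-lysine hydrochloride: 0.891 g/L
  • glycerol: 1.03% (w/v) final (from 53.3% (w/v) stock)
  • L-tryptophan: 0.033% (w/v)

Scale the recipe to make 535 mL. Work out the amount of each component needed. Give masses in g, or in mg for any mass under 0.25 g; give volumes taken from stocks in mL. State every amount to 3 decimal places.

Working volume: 535 mL = 0.535 L.
potassium sulfate: 4.8 g/L × 0.535 L = 2.568 g
L-lysine hydrochloride: 0.891 g/L × 0.535 L = 0.477 g
glycerol: dilute stock: 1.03% ÷ 53.3% × 535 mL = 10.339 mL
L-tryptophan: 0.033 g per 100 mL × 535 mL ÷ 100 = 0.17655 g = 176.550 mg

potassium sulfate 2.568 g; L-lysine hydrochloride 0.477 g; glycerol 10.339 mL; L-tryptophan 176.550 mg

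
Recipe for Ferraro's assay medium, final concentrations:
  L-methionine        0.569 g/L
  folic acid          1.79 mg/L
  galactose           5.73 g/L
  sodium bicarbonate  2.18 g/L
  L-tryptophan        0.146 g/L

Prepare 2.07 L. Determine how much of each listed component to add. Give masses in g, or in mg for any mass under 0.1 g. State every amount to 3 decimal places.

Working volume: 2.07 L.
L-methionine: 0.569 g/L × 2.07 L = 1.178 g
folic acid: 1.79 mg/L × 2.07 L = 3.705 mg
galactose: 5.73 g/L × 2.07 L = 11.861 g
sodium bicarbonate: 2.18 g/L × 2.07 L = 4.513 g
L-tryptophan: 0.146 g/L × 2.07 L = 0.302 g

L-methionine 1.178 g; folic acid 3.705 mg; galactose 11.861 g; sodium bicarbonate 4.513 g; L-tryptophan 0.302 g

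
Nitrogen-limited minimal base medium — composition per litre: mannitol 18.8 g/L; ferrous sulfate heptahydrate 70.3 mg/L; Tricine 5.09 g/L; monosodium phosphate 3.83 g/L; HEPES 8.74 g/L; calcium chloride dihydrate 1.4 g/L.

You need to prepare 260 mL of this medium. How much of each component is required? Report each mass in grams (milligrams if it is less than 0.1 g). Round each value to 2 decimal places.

Scale factor relative to 1 L: 0.26.
mannitol: 18.8 g/L × 0.26 L = 4.89 g
ferrous sulfate heptahydrate: 70.3 mg/L × 0.26 L = 18.28 mg
Tricine: 5.09 g/L × 0.26 L = 1.32 g
monosodium phosphate: 3.83 g/L × 0.26 L = 1.00 g
HEPES: 8.74 g/L × 0.26 L = 2.27 g
calcium chloride dihydrate: 1.4 g/L × 0.26 L = 0.36 g

mannitol 4.89 g; ferrous sulfate heptahydrate 18.28 mg; Tricine 1.32 g; monosodium phosphate 1.00 g; HEPES 2.27 g; calcium chloride dihydrate 0.36 g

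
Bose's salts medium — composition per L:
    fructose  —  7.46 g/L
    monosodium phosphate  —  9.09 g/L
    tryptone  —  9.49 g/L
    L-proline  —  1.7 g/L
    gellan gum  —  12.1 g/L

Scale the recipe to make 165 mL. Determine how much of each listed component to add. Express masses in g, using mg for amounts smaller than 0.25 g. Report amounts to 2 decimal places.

Working volume: 165 mL = 0.165 L.
fructose: 7.46 g/L × 0.165 L = 1.23 g
monosodium phosphate: 9.09 g/L × 0.165 L = 1.50 g
tryptone: 9.49 g/L × 0.165 L = 1.57 g
L-proline: 1.7 g/L × 0.165 L = 0.28 g
gellan gum: 12.1 g/L × 0.165 L = 2.00 g

fructose 1.23 g; monosodium phosphate 1.50 g; tryptone 1.57 g; L-proline 0.28 g; gellan gum 2.00 g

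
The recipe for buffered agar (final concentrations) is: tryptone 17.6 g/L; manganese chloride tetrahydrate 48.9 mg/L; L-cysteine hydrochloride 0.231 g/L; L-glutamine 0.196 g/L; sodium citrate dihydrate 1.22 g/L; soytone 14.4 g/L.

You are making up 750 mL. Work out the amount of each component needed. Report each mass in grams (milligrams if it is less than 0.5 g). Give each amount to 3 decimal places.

tryptone 13.200 g; manganese chloride tetrahydrate 36.675 mg; L-cysteine hydrochloride 173.250 mg; L-glutamine 147.000 mg; sodium citrate dihydrate 0.915 g; soytone 10.800 g

Target volume = 750 mL = 0.75 L.
tryptone: 17.6 g/L × 0.75 L = 13.200 g
manganese chloride tetrahydrate: 48.9 mg/L × 0.75 L = 36.675 mg
L-cysteine hydrochloride: 0.231 g/L × 0.75 L = 0.17325 g = 173.250 mg
L-glutamine: 0.196 g/L × 0.75 L = 0.147 g = 147.000 mg
sodium citrate dihydrate: 1.22 g/L × 0.75 L = 0.915 g
soytone: 14.4 g/L × 0.75 L = 10.800 g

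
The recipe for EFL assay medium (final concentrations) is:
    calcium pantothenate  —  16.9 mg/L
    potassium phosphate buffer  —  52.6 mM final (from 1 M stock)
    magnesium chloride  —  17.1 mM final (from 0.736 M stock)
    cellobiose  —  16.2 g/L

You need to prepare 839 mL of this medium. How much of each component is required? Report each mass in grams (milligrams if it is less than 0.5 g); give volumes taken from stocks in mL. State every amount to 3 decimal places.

calcium pantothenate 14.179 mg; potassium phosphate buffer 44.131 mL; magnesium chloride 19.493 mL; cellobiose 13.592 g

Working volume: 839 mL = 0.839 L.
calcium pantothenate: 16.9 mg/L × 0.839 L = 14.179 mg
potassium phosphate buffer: C1V1 = C2V2 → 52.6 mM × 839 mL ÷ 1000 mM = 44.131 mL
magnesium chloride: V = C2·V2/C1 = 17.1 mM × 839 mL ÷ 736 mM = 19.493 mL
cellobiose: 16.2 g/L × 0.839 L = 13.592 g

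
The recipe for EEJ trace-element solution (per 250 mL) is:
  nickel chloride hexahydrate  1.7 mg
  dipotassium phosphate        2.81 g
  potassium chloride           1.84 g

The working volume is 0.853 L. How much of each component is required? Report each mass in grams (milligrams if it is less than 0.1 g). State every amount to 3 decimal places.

Scale factor = 853 mL / 250 mL = 3.412.
nickel chloride hexahydrate: 1.7 mg × (853 mL / 250 mL) = 5.800 mg
dipotassium phosphate: 2.81 g × (853 mL / 250 mL) = 9.588 g
potassium chloride: 1.84 g × (853 mL / 250 mL) = 6.278 g

nickel chloride hexahydrate 5.800 mg; dipotassium phosphate 9.588 g; potassium chloride 6.278 g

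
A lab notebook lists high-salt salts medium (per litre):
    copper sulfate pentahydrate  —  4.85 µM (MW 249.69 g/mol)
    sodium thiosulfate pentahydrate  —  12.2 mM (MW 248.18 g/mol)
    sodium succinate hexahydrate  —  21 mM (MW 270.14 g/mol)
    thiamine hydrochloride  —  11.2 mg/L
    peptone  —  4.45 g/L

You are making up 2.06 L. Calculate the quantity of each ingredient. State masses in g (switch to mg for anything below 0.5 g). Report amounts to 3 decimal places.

Working volume: 2.06 L.
copper sulfate pentahydrate: 4.85 µmol/L × 249.69 g/mol × 2.06 L ÷ 1000 = 2.495 mg
sodium thiosulfate pentahydrate: 12.2 mmol/L × 248.18 g/mol × 2.06 L ÷ 1000 = 6.237 g
sodium succinate hexahydrate: 21 mmol/L × 270.14 g/mol × 2.06 L ÷ 1000 = 11.686 g
thiamine hydrochloride: 11.2 mg/L × 2.06 L = 23.072 mg
peptone: 4.45 g/L × 2.06 L = 9.167 g

copper sulfate pentahydrate 2.495 mg; sodium thiosulfate pentahydrate 6.237 g; sodium succinate hexahydrate 11.686 g; thiamine hydrochloride 23.072 mg; peptone 9.167 g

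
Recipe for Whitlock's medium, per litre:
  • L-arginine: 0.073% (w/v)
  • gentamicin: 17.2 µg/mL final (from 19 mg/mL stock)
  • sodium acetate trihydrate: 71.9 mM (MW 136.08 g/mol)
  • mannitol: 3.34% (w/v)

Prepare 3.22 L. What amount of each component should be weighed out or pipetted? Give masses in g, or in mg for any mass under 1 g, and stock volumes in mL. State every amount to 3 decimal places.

L-arginine 2.351 g; gentamicin 2.915 mL; sodium acetate trihydrate 31.505 g; mannitol 107.548 g

Working volume: 3.22 L.
L-arginine: 0.073% w/v = 0.73 g/L → 0.73 × 3.22 L = 2.351 g
gentamicin: V = C2·V2/C1 = 17.2 µg/mL × 3220 mL ÷ 19000 µg/mL = 2.915 mL
sodium acetate trihydrate: 71.9 mmol/L × 136.08 g/mol × 3.22 L ÷ 1000 = 31.505 g
mannitol: 3.34% w/v = 33.4 g/L → 33.4 × 3.22 L = 107.548 g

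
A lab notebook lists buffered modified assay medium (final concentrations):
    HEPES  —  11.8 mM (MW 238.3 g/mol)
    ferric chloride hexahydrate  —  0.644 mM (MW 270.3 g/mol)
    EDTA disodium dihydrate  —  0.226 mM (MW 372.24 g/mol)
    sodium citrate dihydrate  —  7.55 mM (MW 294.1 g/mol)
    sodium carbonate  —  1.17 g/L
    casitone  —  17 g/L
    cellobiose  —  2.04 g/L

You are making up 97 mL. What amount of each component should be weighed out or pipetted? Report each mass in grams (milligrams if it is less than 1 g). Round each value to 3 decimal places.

Scale factor relative to 1 L: 0.097.
HEPES: 11.8 mmol/L × 238.3 mg/mmol × 0.097 L = 272.758 mg
ferric chloride hexahydrate: 0.644 mmol/L × 270.3 mg/mmol × 0.097 L = 16.885 mg
EDTA disodium dihydrate: 0.226 mmol/L × 372.24 mg/mmol × 0.097 L = 8.160 mg
sodium citrate dihydrate: 7.55 mmol/L × 294.1 mg/mmol × 0.097 L = 215.384 mg
sodium carbonate: 1.17 g/L × 0.097 L = 0.11349 g = 113.490 mg
casitone: 17 g/L × 0.097 L = 1.649 g
cellobiose: 2.04 g/L × 0.097 L = 0.19788 g = 197.880 mg

HEPES 272.758 mg; ferric chloride hexahydrate 16.885 mg; EDTA disodium dihydrate 8.160 mg; sodium citrate dihydrate 215.384 mg; sodium carbonate 113.490 mg; casitone 1.649 g; cellobiose 197.880 mg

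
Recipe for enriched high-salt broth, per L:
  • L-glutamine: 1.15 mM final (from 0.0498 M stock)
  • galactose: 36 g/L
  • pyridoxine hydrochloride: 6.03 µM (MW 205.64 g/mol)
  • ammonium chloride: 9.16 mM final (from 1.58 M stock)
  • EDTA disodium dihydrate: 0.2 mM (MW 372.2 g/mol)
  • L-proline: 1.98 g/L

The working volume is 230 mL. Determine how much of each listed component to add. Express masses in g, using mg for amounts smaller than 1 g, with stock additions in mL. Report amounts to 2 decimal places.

L-glutamine 5.31 mL; galactose 8.28 g; pyridoxine hydrochloride 0.29 mg; ammonium chloride 1.33 mL; EDTA disodium dihydrate 17.12 mg; L-proline 455.40 mg

Working volume: 230 mL = 0.23 L.
L-glutamine: dilute stock: 1.15 mM × 230 mL ÷ 49.8 mM = 5.31 mL
galactose: 36 g/L × 0.23 L = 8.28 g
pyridoxine hydrochloride: 6.03 µmol/L × 205.64 g/mol × 0.23 L ÷ 1000 = 0.29 mg
ammonium chloride: dilute stock: 9.16 mM × 230 mL ÷ 1580 mM = 1.33 mL
EDTA disodium dihydrate: 0.2 mmol/L × 372.2 mg/mmol × 0.23 L = 17.12 mg
L-proline: 1.98 g/L × 0.23 L = 0.4554 g = 455.40 mg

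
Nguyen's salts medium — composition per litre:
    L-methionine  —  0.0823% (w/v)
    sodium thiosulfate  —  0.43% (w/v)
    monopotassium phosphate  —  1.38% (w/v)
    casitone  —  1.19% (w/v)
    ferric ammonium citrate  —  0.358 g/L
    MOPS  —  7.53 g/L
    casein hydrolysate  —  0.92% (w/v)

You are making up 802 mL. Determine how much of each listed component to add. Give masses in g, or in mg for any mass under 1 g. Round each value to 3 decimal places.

L-methionine 660.046 mg; sodium thiosulfate 3.449 g; monopotassium phosphate 11.068 g; casitone 9.544 g; ferric ammonium citrate 287.116 mg; MOPS 6.039 g; casein hydrolysate 7.378 g

Target volume = 802 mL = 0.802 L.
L-methionine: 0.0823% w/v = 0.823 g/L → 0.823 × 0.802 L = 0.660046 g = 660.046 mg
sodium thiosulfate: 0.43% w/v = 4.3 g/L → 4.3 × 0.802 L = 3.449 g
monopotassium phosphate: 1.38 g per 100 mL × 802 mL ÷ 100 = 11.068 g
casitone: 1.19% w/v = 11.9 g/L → 11.9 × 0.802 L = 9.544 g
ferric ammonium citrate: 0.358 g/L × 0.802 L = 0.287116 g = 287.116 mg
MOPS: 7.53 g/L × 0.802 L = 6.039 g
casein hydrolysate: 0.92% w/v = 9.2 g/L → 9.2 × 0.802 L = 7.378 g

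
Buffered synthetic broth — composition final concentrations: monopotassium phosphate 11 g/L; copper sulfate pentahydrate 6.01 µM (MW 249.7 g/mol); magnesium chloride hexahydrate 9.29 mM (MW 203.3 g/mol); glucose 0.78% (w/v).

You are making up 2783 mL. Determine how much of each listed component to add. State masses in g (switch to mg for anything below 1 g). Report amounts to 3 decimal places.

monopotassium phosphate 30.613 g; copper sulfate pentahydrate 4.176 mg; magnesium chloride hexahydrate 5.256 g; glucose 21.707 g

Target volume = 2783 mL = 2.783 L.
monopotassium phosphate: 11 g/L × 2.783 L = 30.613 g
copper sulfate pentahydrate: 6.01 µmol/L × 249.7 g/mol × 2.783 L ÷ 1000 = 4.176 mg
magnesium chloride hexahydrate: 9.29 mmol/L × 203.3 g/mol × 2.783 L ÷ 1000 = 5.256 g
glucose: 0.78 g per 100 mL × 2783 mL ÷ 100 = 21.707 g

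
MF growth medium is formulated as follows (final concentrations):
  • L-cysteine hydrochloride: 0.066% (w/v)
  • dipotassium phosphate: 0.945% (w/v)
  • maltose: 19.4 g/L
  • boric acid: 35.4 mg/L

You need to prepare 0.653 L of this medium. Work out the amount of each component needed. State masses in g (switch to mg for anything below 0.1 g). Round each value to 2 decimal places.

Working volume: 0.653 L.
L-cysteine hydrochloride: 0.066% w/v = 0.66 g/L → 0.66 × 0.653 L = 0.43 g
dipotassium phosphate: 0.945% w/v = 9.45 g/L → 9.45 × 0.653 L = 6.17 g
maltose: 19.4 g/L × 0.653 L = 12.67 g
boric acid: 35.4 mg/L × 0.653 L = 23.12 mg

L-cysteine hydrochloride 0.43 g; dipotassium phosphate 6.17 g; maltose 12.67 g; boric acid 23.12 mg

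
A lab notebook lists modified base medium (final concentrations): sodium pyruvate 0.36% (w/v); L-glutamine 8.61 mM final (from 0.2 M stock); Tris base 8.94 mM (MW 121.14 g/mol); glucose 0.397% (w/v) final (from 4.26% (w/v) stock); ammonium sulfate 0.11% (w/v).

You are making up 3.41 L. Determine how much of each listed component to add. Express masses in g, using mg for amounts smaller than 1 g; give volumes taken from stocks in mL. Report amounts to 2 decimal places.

sodium pyruvate 12.28 g; L-glutamine 146.80 mL; Tris base 3.69 g; glucose 317.79 mL; ammonium sulfate 3.75 g

Scale factor relative to 1 L: 3.41.
sodium pyruvate: 0.36% w/v = 3.6 g/L → 3.6 × 3.41 L = 12.28 g
L-glutamine: C1V1 = C2V2 → 8.61 mM × 3410 mL ÷ 200 mM = 146.80 mL
Tris base: 8.94 mmol/L × 121.14 g/mol × 3.41 L ÷ 1000 = 3.69 g
glucose: dilute stock: 0.397% ÷ 4.26% × 3410 mL = 317.79 mL
ammonium sulfate: 0.11% w/v = 1.1 g/L → 1.1 × 3.41 L = 3.75 g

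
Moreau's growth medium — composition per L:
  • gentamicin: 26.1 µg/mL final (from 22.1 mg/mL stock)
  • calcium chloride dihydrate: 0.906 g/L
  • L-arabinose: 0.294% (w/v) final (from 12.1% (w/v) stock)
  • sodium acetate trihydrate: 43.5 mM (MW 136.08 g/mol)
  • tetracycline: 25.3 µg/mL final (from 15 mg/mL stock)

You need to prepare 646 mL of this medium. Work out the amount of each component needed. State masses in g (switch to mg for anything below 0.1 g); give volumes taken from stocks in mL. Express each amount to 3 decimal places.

Working volume: 646 mL = 0.646 L.
gentamicin: V = C2·V2/C1 = 26.1 µg/mL × 646 mL ÷ 22100 µg/mL = 0.763 mL
calcium chloride dihydrate: 0.906 g/L × 0.646 L = 0.585 g
L-arabinose: V = C2·V2/C1 = 0.294% ÷ 12.1% × 646 mL = 15.696 mL
sodium acetate trihydrate: 43.5 mmol/L × 136.08 g/mol × 0.646 L ÷ 1000 = 3.824 g
tetracycline: dilute stock: 25.3 µg/mL × 646 mL ÷ 15000 µg/mL = 1.090 mL

gentamicin 0.763 mL; calcium chloride dihydrate 0.585 g; L-arabinose 15.696 mL; sodium acetate trihydrate 3.824 g; tetracycline 1.090 mL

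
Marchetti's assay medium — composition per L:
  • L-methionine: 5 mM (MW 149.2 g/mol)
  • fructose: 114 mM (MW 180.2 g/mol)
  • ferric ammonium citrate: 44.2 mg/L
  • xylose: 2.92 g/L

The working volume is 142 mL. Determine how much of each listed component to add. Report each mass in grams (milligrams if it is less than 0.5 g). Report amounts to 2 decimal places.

Working volume: 142 mL = 0.142 L.
L-methionine: 5 mmol/L × 149.2 mg/mmol × 0.142 L = 105.93 mg
fructose: 114 mmol/L × 180.2 g/mol × 0.142 L ÷ 1000 = 2.92 g
ferric ammonium citrate: 44.2 mg/L × 0.142 L = 6.28 mg
xylose: 2.92 g/L × 0.142 L = 0.41464 g = 414.64 mg

L-methionine 105.93 mg; fructose 2.92 g; ferric ammonium citrate 6.28 mg; xylose 414.64 mg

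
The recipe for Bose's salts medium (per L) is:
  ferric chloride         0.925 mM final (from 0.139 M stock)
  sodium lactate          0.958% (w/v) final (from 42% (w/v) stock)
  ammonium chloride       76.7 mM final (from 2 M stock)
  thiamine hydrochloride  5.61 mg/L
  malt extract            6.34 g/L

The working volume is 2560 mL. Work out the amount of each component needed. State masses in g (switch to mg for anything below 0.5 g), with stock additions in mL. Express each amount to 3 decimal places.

Scale factor relative to 1 L: 2.56.
ferric chloride: C1V1 = C2V2 → 0.925 mM × 2560 mL ÷ 139 mM = 17.036 mL
sodium lactate: dilute stock: 0.958% ÷ 42% × 2560 mL = 58.392 mL
ammonium chloride: dilute stock: 76.7 mM × 2560 mL ÷ 2000 mM = 98.176 mL
thiamine hydrochloride: 5.61 mg/L × 2.56 L = 14.362 mg
malt extract: 6.34 g/L × 2.56 L = 16.230 g

ferric chloride 17.036 mL; sodium lactate 58.392 mL; ammonium chloride 98.176 mL; thiamine hydrochloride 14.362 mg; malt extract 16.230 g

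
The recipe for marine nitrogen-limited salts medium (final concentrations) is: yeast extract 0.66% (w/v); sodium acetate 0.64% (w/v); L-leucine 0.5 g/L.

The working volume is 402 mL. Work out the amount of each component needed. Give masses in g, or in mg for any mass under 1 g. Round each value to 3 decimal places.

yeast extract 2.653 g; sodium acetate 2.573 g; L-leucine 201.000 mg

Scale factor relative to 1 L: 0.402.
yeast extract: 0.66% w/v = 6.6 g/L → 6.6 × 0.402 L = 2.653 g
sodium acetate: 0.64% w/v = 6.4 g/L → 6.4 × 0.402 L = 2.573 g
L-leucine: 0.5 g/L × 0.402 L = 0.201 g = 201.000 mg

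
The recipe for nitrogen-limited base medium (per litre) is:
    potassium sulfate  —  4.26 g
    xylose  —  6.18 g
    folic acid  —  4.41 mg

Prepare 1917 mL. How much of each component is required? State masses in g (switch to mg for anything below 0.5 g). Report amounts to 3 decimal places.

potassium sulfate 8.166 g; xylose 11.847 g; folic acid 8.454 mg

Scale factor = 1917 mL / 1000 mL = 1.917.
potassium sulfate: 4.26 g × (1917 mL / 1000 mL) = 8.166 g
xylose: 6.18 g × (1917 mL / 1000 mL) = 11.847 g
folic acid: 4.41 mg × (1917 mL / 1000 mL) = 8.454 mg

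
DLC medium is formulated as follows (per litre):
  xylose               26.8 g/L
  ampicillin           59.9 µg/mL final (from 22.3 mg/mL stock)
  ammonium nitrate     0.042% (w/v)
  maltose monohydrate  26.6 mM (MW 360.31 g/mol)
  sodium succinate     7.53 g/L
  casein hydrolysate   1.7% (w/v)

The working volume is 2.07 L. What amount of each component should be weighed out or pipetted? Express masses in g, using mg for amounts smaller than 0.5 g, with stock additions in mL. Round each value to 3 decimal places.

xylose 55.476 g; ampicillin 5.560 mL; ammonium nitrate 0.869 g; maltose monohydrate 19.839 g; sodium succinate 15.587 g; casein hydrolysate 35.190 g

Scale factor relative to 1 L: 2.07.
xylose: 26.8 g/L × 2.07 L = 55.476 g
ampicillin: dilute stock: 59.9 µg/mL × 2070 mL ÷ 22300 µg/mL = 5.560 mL
ammonium nitrate: 0.042% w/v = 0.42 g/L → 0.42 × 2.07 L = 0.869 g
maltose monohydrate: 26.6 mmol/L × 360.31 g/mol × 2.07 L ÷ 1000 = 19.839 g
sodium succinate: 7.53 g/L × 2.07 L = 15.587 g
casein hydrolysate: 1.7% w/v = 17 g/L → 17 × 2.07 L = 35.190 g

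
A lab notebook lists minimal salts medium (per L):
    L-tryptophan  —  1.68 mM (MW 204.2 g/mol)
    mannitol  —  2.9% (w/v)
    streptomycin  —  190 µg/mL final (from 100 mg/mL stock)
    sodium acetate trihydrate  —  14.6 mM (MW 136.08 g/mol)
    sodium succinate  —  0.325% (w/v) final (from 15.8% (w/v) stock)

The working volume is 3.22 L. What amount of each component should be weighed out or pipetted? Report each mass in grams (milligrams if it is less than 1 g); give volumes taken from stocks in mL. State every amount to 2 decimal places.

Scale factor relative to 1 L: 3.22.
L-tryptophan: 1.68 mmol/L × 204.2 g/mol × 3.22 L ÷ 1000 = 1.10 g
mannitol: 2.9 g per 100 mL × 3220 mL ÷ 100 = 93.38 g
streptomycin: V = C2·V2/C1 = 190 µg/mL × 3220 mL ÷ 100000 µg/mL = 6.12 mL
sodium acetate trihydrate: 14.6 mmol/L × 136.08 g/mol × 3.22 L ÷ 1000 = 6.40 g
sodium succinate: dilute stock: 0.325% ÷ 15.8% × 3220 mL = 66.23 mL

L-tryptophan 1.10 g; mannitol 93.38 g; streptomycin 6.12 mL; sodium acetate trihydrate 6.40 g; sodium succinate 66.23 mL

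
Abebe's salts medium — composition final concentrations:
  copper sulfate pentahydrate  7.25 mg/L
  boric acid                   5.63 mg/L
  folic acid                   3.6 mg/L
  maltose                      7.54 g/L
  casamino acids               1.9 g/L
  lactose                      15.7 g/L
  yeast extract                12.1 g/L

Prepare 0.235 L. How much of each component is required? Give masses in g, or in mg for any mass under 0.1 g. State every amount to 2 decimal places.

copper sulfate pentahydrate 1.70 mg; boric acid 1.32 mg; folic acid 0.85 mg; maltose 1.77 g; casamino acids 0.45 g; lactose 3.69 g; yeast extract 2.84 g

Working volume: 0.235 L.
copper sulfate pentahydrate: 7.25 mg/L × 0.235 L = 1.70 mg
boric acid: 5.63 mg/L × 0.235 L = 1.32 mg
folic acid: 3.6 mg/L × 0.235 L = 0.85 mg
maltose: 7.54 g/L × 0.235 L = 1.77 g
casamino acids: 1.9 g/L × 0.235 L = 0.45 g
lactose: 15.7 g/L × 0.235 L = 3.69 g
yeast extract: 12.1 g/L × 0.235 L = 2.84 g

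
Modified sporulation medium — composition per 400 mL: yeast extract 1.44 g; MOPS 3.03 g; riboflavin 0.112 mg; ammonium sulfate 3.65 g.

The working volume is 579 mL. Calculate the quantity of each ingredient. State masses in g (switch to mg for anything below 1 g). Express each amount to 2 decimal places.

Scale factor = 579 mL / 400 mL = 1.4475.
yeast extract: 1.44 g × (579 mL / 400 mL) = 2.08 g
MOPS: 3.03 g × (579 mL / 400 mL) = 4.39 g
riboflavin: 0.112 mg × (579 mL / 400 mL) = 0.16 mg
ammonium sulfate: 3.65 g × (579 mL / 400 mL) = 5.28 g

yeast extract 2.08 g; MOPS 4.39 g; riboflavin 0.16 mg; ammonium sulfate 5.28 g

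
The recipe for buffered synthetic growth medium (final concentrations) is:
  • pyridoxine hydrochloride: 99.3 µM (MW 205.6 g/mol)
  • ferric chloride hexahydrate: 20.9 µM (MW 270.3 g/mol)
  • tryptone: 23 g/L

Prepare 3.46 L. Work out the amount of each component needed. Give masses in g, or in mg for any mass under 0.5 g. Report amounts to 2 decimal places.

Working volume: 3.46 L.
pyridoxine hydrochloride: 99.3 µmol/L × 205.6 g/mol × 3.46 L ÷ 1000 = 70.64 mg
ferric chloride hexahydrate: 20.9 µmol/L × 270.3 g/mol × 3.46 L ÷ 1000 = 19.55 mg
tryptone: 23 g/L × 3.46 L = 79.58 g

pyridoxine hydrochloride 70.64 mg; ferric chloride hexahydrate 19.55 mg; tryptone 79.58 g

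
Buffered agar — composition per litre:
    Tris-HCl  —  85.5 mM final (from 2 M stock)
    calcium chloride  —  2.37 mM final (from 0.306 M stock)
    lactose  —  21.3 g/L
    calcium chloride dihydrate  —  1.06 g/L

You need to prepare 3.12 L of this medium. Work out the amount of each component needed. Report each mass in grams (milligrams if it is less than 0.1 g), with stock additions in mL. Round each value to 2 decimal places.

Tris-HCl 133.38 mL; calcium chloride 24.16 mL; lactose 66.46 g; calcium chloride dihydrate 3.31 g

Working volume: 3.12 L.
Tris-HCl: C1V1 = C2V2 → 85.5 mM × 3120 mL ÷ 2000 mM = 133.38 mL
calcium chloride: C1V1 = C2V2 → 2.37 mM × 3120 mL ÷ 306 mM = 24.16 mL
lactose: 21.3 g/L × 3.12 L = 66.46 g
calcium chloride dihydrate: 1.06 g/L × 3.12 L = 3.31 g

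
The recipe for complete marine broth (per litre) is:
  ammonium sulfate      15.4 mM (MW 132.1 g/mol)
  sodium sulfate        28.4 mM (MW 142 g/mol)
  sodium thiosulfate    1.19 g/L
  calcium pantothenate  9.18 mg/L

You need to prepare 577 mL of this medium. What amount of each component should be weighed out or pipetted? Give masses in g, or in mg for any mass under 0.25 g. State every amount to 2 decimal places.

Target volume = 577 mL = 0.577 L.
ammonium sulfate: 15.4 mmol/L × 132.1 g/mol × 0.577 L ÷ 1000 = 1.17 g
sodium sulfate: 28.4 mmol/L × 142 g/mol × 0.577 L ÷ 1000 = 2.33 g
sodium thiosulfate: 1.19 g/L × 0.577 L = 0.69 g
calcium pantothenate: 9.18 mg/L × 0.577 L = 5.30 mg

ammonium sulfate 1.17 g; sodium sulfate 2.33 g; sodium thiosulfate 0.69 g; calcium pantothenate 5.30 mg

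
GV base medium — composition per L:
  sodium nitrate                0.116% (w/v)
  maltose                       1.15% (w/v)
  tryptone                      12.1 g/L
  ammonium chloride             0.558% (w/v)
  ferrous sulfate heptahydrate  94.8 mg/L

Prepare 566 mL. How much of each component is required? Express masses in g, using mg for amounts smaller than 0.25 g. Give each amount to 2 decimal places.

sodium nitrate 0.66 g; maltose 6.51 g; tryptone 6.85 g; ammonium chloride 3.16 g; ferrous sulfate heptahydrate 53.66 mg

Target volume = 566 mL = 0.566 L.
sodium nitrate: 0.116 g per 100 mL × 566 mL ÷ 100 = 0.66 g
maltose: 1.15 g per 100 mL × 566 mL ÷ 100 = 6.51 g
tryptone: 12.1 g/L × 0.566 L = 6.85 g
ammonium chloride: 0.558% w/v = 5.58 g/L → 5.58 × 0.566 L = 3.16 g
ferrous sulfate heptahydrate: 94.8 mg/L × 0.566 L = 53.66 mg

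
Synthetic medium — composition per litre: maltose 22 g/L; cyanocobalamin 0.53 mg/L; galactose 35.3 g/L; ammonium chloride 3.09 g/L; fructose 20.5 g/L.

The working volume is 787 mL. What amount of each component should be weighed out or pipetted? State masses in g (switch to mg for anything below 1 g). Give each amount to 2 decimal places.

Target volume = 787 mL = 0.787 L.
maltose: 22 g/L × 0.787 L = 17.31 g
cyanocobalamin: 0.53 mg/L × 0.787 L = 0.42 mg
galactose: 35.3 g/L × 0.787 L = 27.78 g
ammonium chloride: 3.09 g/L × 0.787 L = 2.43 g
fructose: 20.5 g/L × 0.787 L = 16.13 g

maltose 17.31 g; cyanocobalamin 0.42 mg; galactose 27.78 g; ammonium chloride 2.43 g; fructose 16.13 g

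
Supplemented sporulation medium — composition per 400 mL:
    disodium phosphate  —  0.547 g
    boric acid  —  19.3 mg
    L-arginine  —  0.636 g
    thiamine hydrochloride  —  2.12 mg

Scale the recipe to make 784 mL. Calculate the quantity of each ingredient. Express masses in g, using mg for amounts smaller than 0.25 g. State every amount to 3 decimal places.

Ratio of target to recipe volume: 784 / 400 = 1.96.
disodium phosphate: 0.547 g × (784 mL / 400 mL) = 1.072 g
boric acid: 19.3 mg × (784 mL / 400 mL) = 37.828 mg
L-arginine: 0.636 g × (784 mL / 400 mL) = 1.247 g
thiamine hydrochloride: 2.12 mg × (784 mL / 400 mL) = 4.155 mg

disodium phosphate 1.072 g; boric acid 37.828 mg; L-arginine 1.247 g; thiamine hydrochloride 4.155 mg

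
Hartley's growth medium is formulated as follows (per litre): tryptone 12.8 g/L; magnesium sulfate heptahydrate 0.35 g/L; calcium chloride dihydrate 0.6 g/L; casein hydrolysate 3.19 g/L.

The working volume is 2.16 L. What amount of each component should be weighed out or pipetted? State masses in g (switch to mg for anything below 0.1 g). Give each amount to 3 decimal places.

Scale factor relative to 1 L: 2.16.
tryptone: 12.8 g/L × 2.16 L = 27.648 g
magnesium sulfate heptahydrate: 0.35 g/L × 2.16 L = 0.756 g
calcium chloride dihydrate: 0.6 g/L × 2.16 L = 1.296 g
casein hydrolysate: 3.19 g/L × 2.16 L = 6.890 g

tryptone 27.648 g; magnesium sulfate heptahydrate 0.756 g; calcium chloride dihydrate 1.296 g; casein hydrolysate 6.890 g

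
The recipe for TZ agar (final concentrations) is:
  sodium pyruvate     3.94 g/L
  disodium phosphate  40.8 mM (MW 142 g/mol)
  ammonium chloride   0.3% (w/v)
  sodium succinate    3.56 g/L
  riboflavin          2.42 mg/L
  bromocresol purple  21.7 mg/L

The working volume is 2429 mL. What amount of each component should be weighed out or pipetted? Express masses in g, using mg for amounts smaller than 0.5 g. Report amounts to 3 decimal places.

Scale factor relative to 1 L: 2.429.
sodium pyruvate: 3.94 g/L × 2.429 L = 9.570 g
disodium phosphate: 40.8 mmol/L × 142 g/mol × 2.429 L ÷ 1000 = 14.073 g
ammonium chloride: 0.3% w/v = 3 g/L → 3 × 2.429 L = 7.287 g
sodium succinate: 3.56 g/L × 2.429 L = 8.647 g
riboflavin: 2.42 mg/L × 2.429 L = 5.878 mg
bromocresol purple: 21.7 mg/L × 2.429 L = 52.709 mg

sodium pyruvate 9.570 g; disodium phosphate 14.073 g; ammonium chloride 7.287 g; sodium succinate 8.647 g; riboflavin 5.878 mg; bromocresol purple 52.709 mg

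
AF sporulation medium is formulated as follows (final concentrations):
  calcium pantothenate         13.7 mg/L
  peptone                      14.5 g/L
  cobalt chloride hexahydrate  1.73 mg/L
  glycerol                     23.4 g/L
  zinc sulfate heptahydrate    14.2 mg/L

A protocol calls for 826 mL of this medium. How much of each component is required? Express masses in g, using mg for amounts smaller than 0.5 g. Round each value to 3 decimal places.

calcium pantothenate 11.316 mg; peptone 11.977 g; cobalt chloride hexahydrate 1.429 mg; glycerol 19.328 g; zinc sulfate heptahydrate 11.729 mg

Working volume: 826 mL = 0.826 L.
calcium pantothenate: 13.7 mg/L × 0.826 L = 11.316 mg
peptone: 14.5 g/L × 0.826 L = 11.977 g
cobalt chloride hexahydrate: 1.73 mg/L × 0.826 L = 1.429 mg
glycerol: 23.4 g/L × 0.826 L = 19.328 g
zinc sulfate heptahydrate: 14.2 mg/L × 0.826 L = 11.729 mg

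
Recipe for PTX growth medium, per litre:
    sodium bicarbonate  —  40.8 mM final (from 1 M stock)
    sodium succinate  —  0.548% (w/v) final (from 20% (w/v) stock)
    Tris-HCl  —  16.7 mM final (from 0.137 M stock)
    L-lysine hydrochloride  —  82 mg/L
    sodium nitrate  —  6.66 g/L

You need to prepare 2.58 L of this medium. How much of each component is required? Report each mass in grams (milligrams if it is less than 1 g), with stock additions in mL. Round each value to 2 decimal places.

sodium bicarbonate 105.26 mL; sodium succinate 70.69 mL; Tris-HCl 314.50 mL; L-lysine hydrochloride 211.56 mg; sodium nitrate 17.18 g

Scale factor relative to 1 L: 2.58.
sodium bicarbonate: C1V1 = C2V2 → 40.8 mM × 2580 mL ÷ 1000 mM = 105.26 mL
sodium succinate: C1V1 = C2V2 → 0.548% ÷ 20% × 2580 mL = 70.69 mL
Tris-HCl: V = C2·V2/C1 = 16.7 mM × 2580 mL ÷ 137 mM = 314.50 mL
L-lysine hydrochloride: 82 mg/L × 2.58 L = 211.56 mg
sodium nitrate: 6.66 g/L × 2.58 L = 17.18 g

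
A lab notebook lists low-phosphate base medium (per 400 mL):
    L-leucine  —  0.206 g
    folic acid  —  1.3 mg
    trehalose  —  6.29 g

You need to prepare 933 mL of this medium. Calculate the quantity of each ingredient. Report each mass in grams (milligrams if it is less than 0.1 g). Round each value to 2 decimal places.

L-leucine 0.48 g; folic acid 3.03 mg; trehalose 14.67 g

Scale factor = 933 mL / 400 mL = 2.3325.
L-leucine: 0.206 g × (933 mL / 400 mL) = 0.48 g
folic acid: 1.3 mg × (933 mL / 400 mL) = 3.03 mg
trehalose: 6.29 g × (933 mL / 400 mL) = 14.67 g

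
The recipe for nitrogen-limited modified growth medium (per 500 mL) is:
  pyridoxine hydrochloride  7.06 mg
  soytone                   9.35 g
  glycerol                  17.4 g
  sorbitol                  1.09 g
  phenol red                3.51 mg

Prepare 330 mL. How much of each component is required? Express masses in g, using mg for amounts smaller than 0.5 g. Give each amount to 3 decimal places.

pyridoxine hydrochloride 4.660 mg; soytone 6.171 g; glycerol 11.484 g; sorbitol 0.719 g; phenol red 2.317 mg

Scale factor = 330 mL / 500 mL = 0.66.
pyridoxine hydrochloride: 7.06 mg × (330 mL / 500 mL) = 4.660 mg
soytone: 9.35 g × (330 mL / 500 mL) = 6.171 g
glycerol: 17.4 g × (330 mL / 500 mL) = 11.484 g
sorbitol: 1.09 g × (330 mL / 500 mL) = 0.719 g
phenol red: 3.51 mg × (330 mL / 500 mL) = 2.317 mg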